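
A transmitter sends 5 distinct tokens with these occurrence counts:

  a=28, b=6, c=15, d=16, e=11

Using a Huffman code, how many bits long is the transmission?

169

Greedily combine the two least-frequent nodes:
b(6) + e(11) → 17
c(15) + d(16) → 31
17 + a(28) → 45
31 + 45 → 76
Each symbol's bit-cost is frequency × depth; summing gives 169 bits (equivalently 17 + 31 + 45 + 76).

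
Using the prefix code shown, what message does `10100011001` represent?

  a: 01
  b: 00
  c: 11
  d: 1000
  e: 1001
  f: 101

Read left to right; each codeword is recognised as soon as it completes (prefix code):
  101→f | 00→b | 01→a | 1001→e
Decoded message: fbae

fbae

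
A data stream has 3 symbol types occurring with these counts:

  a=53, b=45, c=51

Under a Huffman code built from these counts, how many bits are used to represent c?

2

Huffman merges, smallest pair first:
merge b(45) and c(51): 96
merge a(53) and 96: 149
The subtree containing c is merged 2 times, so code length = 2.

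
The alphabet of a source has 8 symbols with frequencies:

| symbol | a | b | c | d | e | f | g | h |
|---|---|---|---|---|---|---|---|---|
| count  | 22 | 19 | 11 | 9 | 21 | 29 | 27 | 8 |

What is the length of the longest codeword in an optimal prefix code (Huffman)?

4

Merge the two lowest-weight nodes at each step:
merge h(8) and d(9): 17
merge c(11) and 17: 28
merge b(19) and e(21): 40
merge a(22) and g(27): 49
merge 28 and f(29): 57
merge 40 and 49: 89
merge 57 and 89: 146
Maximum depth reached is 4.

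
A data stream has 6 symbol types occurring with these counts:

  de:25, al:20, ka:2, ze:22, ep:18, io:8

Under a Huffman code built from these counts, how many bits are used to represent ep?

3

Build the tree from the bottom:
merge ka(2) and io(8): 10
merge 10 and ep(18): 28
merge al(20) and ze(22): 42
merge de(25) and 28: 53
merge 42 and 53: 95
ep's leaf is at depth 3, giving a 3-bit codeword.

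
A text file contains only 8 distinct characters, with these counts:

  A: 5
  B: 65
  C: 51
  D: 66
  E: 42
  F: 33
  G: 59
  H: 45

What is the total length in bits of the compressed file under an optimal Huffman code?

Merge the two smallest weights repeatedly:
combine A(5), F(33) → 38
combine 38, E(42) → 80
combine H(45), C(51) → 96
combine G(59), B(65) → 124
combine D(66), 80 → 146
combine 96, 124 → 220
combine 146, 220 → 366
Total encoded bits = sum of merged weights = 38 + 80 + 96 + 124 + 146 + 220 + 366 = 1070.

1070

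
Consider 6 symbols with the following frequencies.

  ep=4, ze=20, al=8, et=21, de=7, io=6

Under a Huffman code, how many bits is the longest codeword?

Merge the two lowest-weight nodes at each step:
ep(4) + io(6) → 10
de(7) + al(8) → 15
10 + 15 → 25
ze(20) + et(21) → 41
25 + 41 → 66
The first pair merged (ep, io) ends up deepest, at depth 3.

3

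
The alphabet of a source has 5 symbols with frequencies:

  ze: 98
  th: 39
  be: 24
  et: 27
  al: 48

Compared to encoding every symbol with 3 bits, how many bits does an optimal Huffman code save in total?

196

Fixed-length: 3 bits × 236 symbols = 708 bits.
Huffman merges:
merge be(24) and et(27): 51
merge th(39) and al(48): 87
merge 51 and 87: 138
merge ze(98) and 138: 236
Huffman total = 51 + 87 + 138 + 236 = 512 bits.
Saving = 708 − 512 = 196 bits.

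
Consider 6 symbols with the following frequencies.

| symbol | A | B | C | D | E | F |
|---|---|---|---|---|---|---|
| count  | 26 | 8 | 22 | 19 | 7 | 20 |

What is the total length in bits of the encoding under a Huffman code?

Greedily combine the two least-frequent nodes:
merge E(7) and B(8): 15
merge 15 and D(19): 34
merge F(20) and C(22): 42
merge A(26) and 34: 60
merge 42 and 60: 102
The encoded length is the sum of every internal node's weight: 15 + 34 + 42 + 60 + 102 = 253 bits.

253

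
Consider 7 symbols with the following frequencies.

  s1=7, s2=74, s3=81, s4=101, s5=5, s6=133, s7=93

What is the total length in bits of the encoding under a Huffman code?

1253

Greedily combine the two least-frequent nodes:
combine s5(5), s1(7) → 12
combine 12, s2(74) → 86
combine s3(81), 86 → 167
combine s7(93), s4(101) → 194
combine s6(133), 167 → 300
combine 194, 300 → 494
The encoded length is the sum of every internal node's weight: 12 + 86 + 167 + 194 + 300 + 494 = 1253 bits.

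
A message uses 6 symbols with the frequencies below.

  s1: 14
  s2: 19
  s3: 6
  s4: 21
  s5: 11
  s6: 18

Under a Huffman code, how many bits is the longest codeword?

4

Merge the two lowest-weight nodes at each step:
combine s3(6), s5(11) → 17
combine s1(14), 17 → 31
combine s6(18), s2(19) → 37
combine s4(21), 31 → 52
combine 37, 52 → 89
Maximum depth reached is 4.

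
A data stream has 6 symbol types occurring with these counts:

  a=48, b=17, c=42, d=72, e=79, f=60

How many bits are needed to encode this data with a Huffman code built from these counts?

802

Merge the two smallest weights repeatedly:
combine b(17), c(42) → 59
combine a(48), 59 → 107
combine f(60), d(72) → 132
combine e(79), 107 → 186
combine 132, 186 → 318
Each symbol's bit-cost is frequency × depth; summing gives 802 bits (equivalently 59 + 107 + 132 + 186 + 318).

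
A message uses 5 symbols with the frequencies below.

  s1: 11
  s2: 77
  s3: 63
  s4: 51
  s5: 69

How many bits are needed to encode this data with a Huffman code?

604

Merge the two smallest weights repeatedly:
combine s1(11), s4(51) → 62
combine 62, s3(63) → 125
combine s5(69), s2(77) → 146
combine 125, 146 → 271
Total encoded bits = sum of merged weights = 62 + 125 + 146 + 271 = 604.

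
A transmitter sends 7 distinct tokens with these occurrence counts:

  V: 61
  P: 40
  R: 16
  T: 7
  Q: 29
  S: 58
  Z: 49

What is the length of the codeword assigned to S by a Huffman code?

Repeatedly merge the two smallest:
T(7) + R(16) → 23
23 + Q(29) → 52
P(40) + Z(49) → 89
52 + S(58) → 110
V(61) + 89 → 150
110 + 150 → 260
S's leaf is at depth 2, giving a 2-bit codeword.

2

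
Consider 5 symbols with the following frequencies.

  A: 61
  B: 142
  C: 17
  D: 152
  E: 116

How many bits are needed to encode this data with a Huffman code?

1054

Greedily combine the two least-frequent nodes:
combine C(17), A(61) → 78
combine 78, E(116) → 194
combine B(142), D(152) → 294
combine 194, 294 → 488
Total encoded bits = sum of merged weights = 78 + 194 + 294 + 488 = 1054.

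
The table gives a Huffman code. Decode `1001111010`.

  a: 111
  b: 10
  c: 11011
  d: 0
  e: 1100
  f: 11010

bdabb

Read left to right; each codeword is recognised as soon as it completes (prefix code):
  10→b | 0→d | 111→a | 10→b | 10→b
Decoded message: bdabb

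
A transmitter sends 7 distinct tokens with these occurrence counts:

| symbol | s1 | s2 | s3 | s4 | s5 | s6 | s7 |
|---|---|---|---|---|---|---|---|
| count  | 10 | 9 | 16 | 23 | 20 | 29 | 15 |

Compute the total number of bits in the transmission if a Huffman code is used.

333

Build the Huffman tree bottom-up:
merge s2(9) and s1(10): 19
merge s7(15) and s3(16): 31
merge 19 and s5(20): 39
merge s4(23) and s6(29): 52
merge 31 and 39: 70
merge 52 and 70: 122
Total encoded bits = sum of merged weights = 19 + 31 + 39 + 52 + 70 + 122 = 333.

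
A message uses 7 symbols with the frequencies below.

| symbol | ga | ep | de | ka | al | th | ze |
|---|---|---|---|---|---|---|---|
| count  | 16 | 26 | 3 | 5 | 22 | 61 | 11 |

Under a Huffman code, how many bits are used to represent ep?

Build the tree from the bottom:
combine de(3), ka(5) → 8
combine 8, ze(11) → 19
combine ga(16), 19 → 35
combine al(22), ep(26) → 48
combine 35, 48 → 83
combine th(61), 83 → 144
ep sits 3 levels below the root, so its codeword is 3 bits.

3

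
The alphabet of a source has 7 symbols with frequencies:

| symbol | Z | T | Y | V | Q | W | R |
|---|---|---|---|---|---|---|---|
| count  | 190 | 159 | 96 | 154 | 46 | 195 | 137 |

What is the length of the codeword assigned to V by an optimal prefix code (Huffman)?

Repeatedly merge the two smallest:
merge Q(46) and Y(96): 142
merge R(137) and 142: 279
merge V(154) and T(159): 313
merge Z(190) and W(195): 385
merge 279 and 313: 592
merge 385 and 592: 977
V sits 3 levels below the root, so its codeword is 3 bits.

3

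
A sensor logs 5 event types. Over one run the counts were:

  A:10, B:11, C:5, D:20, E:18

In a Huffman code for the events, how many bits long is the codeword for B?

2

Repeatedly merge the two smallest:
C(5) + A(10) → 15
B(11) + 15 → 26
E(18) + D(20) → 38
26 + 38 → 64
B's leaf is at depth 2, giving a 2-bit codeword.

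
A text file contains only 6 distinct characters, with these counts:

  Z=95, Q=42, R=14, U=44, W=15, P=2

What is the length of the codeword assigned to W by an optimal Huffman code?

4

Repeatedly merge the two smallest:
combine P(2), R(14) → 16
combine W(15), 16 → 31
combine 31, Q(42) → 73
combine U(44), 73 → 117
combine Z(95), 117 → 212
The subtree containing W is merged 4 times, so code length = 4.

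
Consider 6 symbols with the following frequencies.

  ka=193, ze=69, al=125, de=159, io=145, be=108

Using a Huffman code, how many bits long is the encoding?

2045

Merge the two smallest weights repeatedly:
merge ze(69) and be(108): 177
merge al(125) and io(145): 270
merge de(159) and 177: 336
merge ka(193) and 270: 463
merge 336 and 463: 799
Total encoded bits = sum of merged weights = 177 + 270 + 336 + 463 + 799 = 2045.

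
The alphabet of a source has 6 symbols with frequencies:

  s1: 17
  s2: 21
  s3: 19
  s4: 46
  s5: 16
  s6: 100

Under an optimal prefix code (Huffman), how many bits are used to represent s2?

Huffman merges, smallest pair first:
merge s5(16) and s1(17): 33
merge s3(19) and s2(21): 40
merge 33 and 40: 73
merge s4(46) and 73: 119
merge s6(100) and 119: 219
s2's leaf is at depth 4, giving a 4-bit codeword.

4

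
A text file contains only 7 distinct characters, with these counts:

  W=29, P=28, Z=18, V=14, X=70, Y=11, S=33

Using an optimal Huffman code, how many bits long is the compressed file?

Build the Huffman tree bottom-up:
combine Y(11), V(14) → 25
combine Z(18), 25 → 43
combine P(28), W(29) → 57
combine S(33), 43 → 76
combine 57, X(70) → 127
combine 76, 127 → 203
The encoded length is the sum of every internal node's weight: 25 + 43 + 57 + 76 + 127 + 203 = 531 bits.

531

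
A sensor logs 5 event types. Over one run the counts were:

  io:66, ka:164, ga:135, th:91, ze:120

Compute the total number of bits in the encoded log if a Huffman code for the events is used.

Merge the two smallest weights repeatedly:
combine io(66), th(91) → 157
combine ze(120), ga(135) → 255
combine 157, ka(164) → 321
combine 255, 321 → 576
Each symbol's bit-cost is frequency × depth; summing gives 1309 bits (equivalently 157 + 255 + 321 + 576).

1309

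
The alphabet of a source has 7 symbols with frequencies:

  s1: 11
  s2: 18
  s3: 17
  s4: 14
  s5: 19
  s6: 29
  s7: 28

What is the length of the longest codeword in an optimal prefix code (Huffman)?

Merge the two lowest-weight nodes at each step:
combine s1(11), s4(14) → 25
combine s3(17), s2(18) → 35
combine s5(19), 25 → 44
combine s7(28), s6(29) → 57
combine 35, 44 → 79
combine 57, 79 → 136
The first pair merged (s1, s4) ends up deepest, at depth 4.

4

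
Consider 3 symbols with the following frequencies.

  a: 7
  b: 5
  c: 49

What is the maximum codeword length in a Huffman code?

Merge the two lowest-weight nodes at each step:
b(5) + a(7) → 12
12 + c(49) → 61
The first pair merged (b, a) ends up deepest, at depth 2.

2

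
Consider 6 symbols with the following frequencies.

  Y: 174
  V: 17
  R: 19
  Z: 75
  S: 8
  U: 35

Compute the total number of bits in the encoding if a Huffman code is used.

630

Build the Huffman tree bottom-up:
S(8) + V(17) → 25
R(19) + 25 → 44
U(35) + 44 → 79
Z(75) + 79 → 154
154 + Y(174) → 328
Total encoded bits = sum of merged weights = 25 + 44 + 79 + 154 + 328 = 630.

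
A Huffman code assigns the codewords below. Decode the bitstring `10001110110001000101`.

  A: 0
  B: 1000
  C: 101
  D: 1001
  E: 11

BECBBC

Read left to right; each codeword is recognised as soon as it completes (prefix code):
  1000→B | 11→E | 101→C | 1000→B | 1000→B | 101→C
Decoded message: BECBBC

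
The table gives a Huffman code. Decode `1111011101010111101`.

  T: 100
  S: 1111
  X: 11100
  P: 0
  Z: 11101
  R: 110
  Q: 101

Read left to right; each codeword is recognised as soon as it completes (prefix code):
  1111→S | 0→P | 11101→Z | 0→P | 101→Q | 11101→Z
Decoded message: SPZPQZ

SPZPQZ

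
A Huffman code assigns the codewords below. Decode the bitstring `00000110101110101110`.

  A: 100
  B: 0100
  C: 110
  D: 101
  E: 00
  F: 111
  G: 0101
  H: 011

Read left to right; each codeword is recognised as soon as it completes (prefix code):
  00→E | 00→E | 011→H | 0101→G | 110→C | 101→D | 110→C
Decoded message: EEHGCDC

EEHGCDC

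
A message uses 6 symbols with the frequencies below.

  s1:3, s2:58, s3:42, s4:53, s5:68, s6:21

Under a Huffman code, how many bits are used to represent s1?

Build the tree from the bottom:
merge s1(3) and s6(21): 24
merge 24 and s3(42): 66
merge s4(53) and s2(58): 111
merge 66 and s5(68): 134
merge 111 and 134: 245
s1's leaf is at depth 4, giving a 4-bit codeword.

4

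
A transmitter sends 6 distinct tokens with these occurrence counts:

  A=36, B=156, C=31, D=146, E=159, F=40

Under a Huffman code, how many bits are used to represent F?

Huffman merges, smallest pair first:
C(31) + A(36) → 67
F(40) + 67 → 107
107 + D(146) → 253
B(156) + E(159) → 315
253 + 315 → 568
The subtree containing F is merged 3 times, so code length = 3.

3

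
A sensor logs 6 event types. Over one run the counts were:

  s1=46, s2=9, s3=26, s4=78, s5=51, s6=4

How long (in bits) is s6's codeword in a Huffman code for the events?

4

Build the tree from the bottom:
combine s6(4), s2(9) → 13
combine 13, s3(26) → 39
combine 39, s1(46) → 85
combine s5(51), s4(78) → 129
combine 85, 129 → 214
The subtree containing s6 is merged 4 times, so code length = 4.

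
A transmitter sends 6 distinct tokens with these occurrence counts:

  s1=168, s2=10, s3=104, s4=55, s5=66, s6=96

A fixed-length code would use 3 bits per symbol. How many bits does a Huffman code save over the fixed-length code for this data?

Fixed-length: 3 bits × 499 symbols = 1497 bits.
Huffman merges:
combine s2(10), s4(55) → 65
combine 65, s5(66) → 131
combine s6(96), s3(104) → 200
combine 131, s1(168) → 299
combine 200, 299 → 499
Huffman total = 65 + 131 + 200 + 299 + 499 = 1194 bits.
Saving = 1497 − 1194 = 303 bits.

303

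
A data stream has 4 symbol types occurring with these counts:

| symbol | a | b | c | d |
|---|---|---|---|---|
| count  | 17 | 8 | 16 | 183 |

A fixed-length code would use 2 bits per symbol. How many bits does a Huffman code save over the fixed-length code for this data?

159

Fixed-length: 2 bits × 224 symbols = 448 bits.
Huffman merges:
combine b(8), c(16) → 24
combine a(17), 24 → 41
combine 41, d(183) → 224
Huffman total = 24 + 41 + 224 = 289 bits.
Saving = 448 − 289 = 159 bits.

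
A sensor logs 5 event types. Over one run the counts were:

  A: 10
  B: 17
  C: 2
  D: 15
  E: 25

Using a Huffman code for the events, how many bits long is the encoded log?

150

Merge the two smallest weights repeatedly:
C(2) + A(10) → 12
12 + D(15) → 27
B(17) + E(25) → 42
27 + 42 → 69
The encoded length is the sum of every internal node's weight: 12 + 27 + 42 + 69 = 150 bits.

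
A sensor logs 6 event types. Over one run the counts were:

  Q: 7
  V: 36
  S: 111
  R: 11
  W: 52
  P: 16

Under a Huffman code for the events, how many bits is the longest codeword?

5

Merge the two lowest-weight nodes at each step:
combine Q(7), R(11) → 18
combine P(16), 18 → 34
combine 34, V(36) → 70
combine W(52), 70 → 122
combine S(111), 122 → 233
Maximum depth reached is 5.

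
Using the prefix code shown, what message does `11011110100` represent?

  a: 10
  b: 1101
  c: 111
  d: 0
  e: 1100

bcdad

Read left to right; each codeword is recognised as soon as it completes (prefix code):
  1101→b | 111→c | 0→d | 10→a | 0→d
Decoded message: bcdad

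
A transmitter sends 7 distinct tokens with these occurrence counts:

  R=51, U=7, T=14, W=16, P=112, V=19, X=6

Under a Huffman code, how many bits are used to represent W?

4

Repeatedly merge the two smallest:
merge X(6) and U(7): 13
merge 13 and T(14): 27
merge W(16) and V(19): 35
merge 27 and 35: 62
merge R(51) and 62: 113
merge P(112) and 113: 225
W sits 4 levels below the root, so its codeword is 4 bits.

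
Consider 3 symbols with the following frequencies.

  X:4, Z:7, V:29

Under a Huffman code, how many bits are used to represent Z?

2

Repeatedly merge the two smallest:
merge X(4) and Z(7): 11
merge 11 and V(29): 40
Z's leaf is at depth 2, giving a 2-bit codeword.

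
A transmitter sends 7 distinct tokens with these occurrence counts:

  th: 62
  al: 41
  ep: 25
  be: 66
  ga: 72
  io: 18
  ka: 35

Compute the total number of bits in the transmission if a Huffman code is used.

Greedily combine the two least-frequent nodes:
merge io(18) and ep(25): 43
merge ka(35) and al(41): 76
merge 43 and th(62): 105
merge be(66) and ga(72): 138
merge 76 and 105: 181
merge 138 and 181: 319
Each symbol's bit-cost is frequency × depth; summing gives 862 bits (equivalently 43 + 76 + 105 + 138 + 181 + 319).

862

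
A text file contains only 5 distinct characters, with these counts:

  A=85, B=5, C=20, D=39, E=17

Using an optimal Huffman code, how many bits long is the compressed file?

311

Greedily combine the two least-frequent nodes:
B(5) + E(17) → 22
C(20) + 22 → 42
D(39) + 42 → 81
81 + A(85) → 166
Total encoded bits = sum of merged weights = 22 + 42 + 81 + 166 = 311.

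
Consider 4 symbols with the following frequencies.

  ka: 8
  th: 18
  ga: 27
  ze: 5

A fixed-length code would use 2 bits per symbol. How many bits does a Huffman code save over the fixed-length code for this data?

Fixed-length: 2 bits × 58 symbols = 116 bits.
Huffman merges:
combine ze(5), ka(8) → 13
combine 13, th(18) → 31
combine ga(27), 31 → 58
Huffman total = 13 + 31 + 58 = 102 bits.
Saving = 116 − 102 = 14 bits.

14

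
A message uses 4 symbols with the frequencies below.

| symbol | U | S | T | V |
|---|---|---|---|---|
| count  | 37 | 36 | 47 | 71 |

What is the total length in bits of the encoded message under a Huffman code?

Build the Huffman tree bottom-up:
combine S(36), U(37) → 73
combine T(47), V(71) → 118
combine 73, 118 → 191
Total encoded bits = sum of merged weights = 73 + 118 + 191 = 382.

382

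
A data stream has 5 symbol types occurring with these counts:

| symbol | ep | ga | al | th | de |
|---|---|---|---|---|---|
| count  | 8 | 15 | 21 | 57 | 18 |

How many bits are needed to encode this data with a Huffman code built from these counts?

Build the Huffman tree bottom-up:
combine ep(8), ga(15) → 23
combine de(18), al(21) → 39
combine 23, 39 → 62
combine th(57), 62 → 119
Each symbol's bit-cost is frequency × depth; summing gives 243 bits (equivalently 23 + 39 + 62 + 119).

243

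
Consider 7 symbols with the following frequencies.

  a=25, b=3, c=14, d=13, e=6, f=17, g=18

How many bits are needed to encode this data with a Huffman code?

254

Build the Huffman tree bottom-up:
merge b(3) and e(6): 9
merge 9 and d(13): 22
merge c(14) and f(17): 31
merge g(18) and 22: 40
merge a(25) and 31: 56
merge 40 and 56: 96
Total encoded bits = sum of merged weights = 9 + 22 + 31 + 40 + 56 + 96 = 254.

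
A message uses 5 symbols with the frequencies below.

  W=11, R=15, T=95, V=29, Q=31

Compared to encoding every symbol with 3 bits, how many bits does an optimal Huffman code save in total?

Fixed-length: 3 bits × 181 symbols = 543 bits.
Huffman merges:
merge W(11) and R(15): 26
merge 26 and V(29): 55
merge Q(31) and 55: 86
merge 86 and T(95): 181
Huffman total = 26 + 55 + 86 + 181 = 348 bits.
Saving = 543 − 348 = 195 bits.

195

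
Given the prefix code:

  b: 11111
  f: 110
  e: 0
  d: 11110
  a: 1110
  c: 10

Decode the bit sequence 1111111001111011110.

bfedd

Read left to right; each codeword is recognised as soon as it completes (prefix code):
  11111→b | 110→f | 0→e | 11110→d | 11110→d
Decoded message: bfedd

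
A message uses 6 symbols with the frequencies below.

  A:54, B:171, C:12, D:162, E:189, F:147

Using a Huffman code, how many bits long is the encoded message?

1749

Build the Huffman tree bottom-up:
merge C(12) and A(54): 66
merge 66 and F(147): 213
merge D(162) and B(171): 333
merge E(189) and 213: 402
merge 333 and 402: 735
The encoded length is the sum of every internal node's weight: 66 + 213 + 333 + 402 + 735 = 1749 bits.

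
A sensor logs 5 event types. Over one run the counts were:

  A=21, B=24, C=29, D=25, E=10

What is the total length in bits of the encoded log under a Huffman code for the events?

249

Merge the two smallest weights repeatedly:
combine E(10), A(21) → 31
combine B(24), D(25) → 49
combine C(29), 31 → 60
combine 49, 60 → 109
The encoded length is the sum of every internal node's weight: 31 + 49 + 60 + 109 = 249 bits.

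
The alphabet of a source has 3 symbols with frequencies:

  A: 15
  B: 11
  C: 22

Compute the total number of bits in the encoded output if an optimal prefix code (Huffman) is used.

74

Build the Huffman tree bottom-up:
combine B(11), A(15) → 26
combine C(22), 26 → 48
Each symbol's bit-cost is frequency × depth; summing gives 74 bits (equivalently 26 + 48).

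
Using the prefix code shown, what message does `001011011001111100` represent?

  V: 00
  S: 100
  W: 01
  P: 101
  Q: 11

Read left to right; each codeword is recognised as soon as it completes (prefix code):
  00→V | 101→P | 101→P | 100→S | 11→Q | 11→Q | 100→S
Decoded message: VPPSQQS

VPPSQQS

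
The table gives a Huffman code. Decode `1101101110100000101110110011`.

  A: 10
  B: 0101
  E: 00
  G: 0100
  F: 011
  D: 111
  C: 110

CCDGEBCCF

Read left to right; each codeword is recognised as soon as it completes (prefix code):
  110→C | 110→C | 111→D | 0100→G | 00→E | 0101→B | 110→C | 110→C | 011→F
Decoded message: CCDGEBCCF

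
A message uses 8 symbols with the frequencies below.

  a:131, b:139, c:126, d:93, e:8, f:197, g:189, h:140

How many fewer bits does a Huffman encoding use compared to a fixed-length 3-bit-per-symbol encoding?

96

Fixed-length: 3 bits × 1023 symbols = 3069 bits.
Huffman merges:
combine e(8), d(93) → 101
combine 101, c(126) → 227
combine a(131), b(139) → 270
combine h(140), g(189) → 329
combine f(197), 227 → 424
combine 270, 329 → 599
combine 424, 599 → 1023
Huffman total = 101 + 227 + 270 + 329 + 424 + 599 + 1023 = 2973 bits.
Saving = 3069 − 2973 = 96 bits.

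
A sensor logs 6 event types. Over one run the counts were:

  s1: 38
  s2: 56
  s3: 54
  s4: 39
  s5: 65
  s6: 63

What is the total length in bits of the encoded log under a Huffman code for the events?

817

Greedily combine the two least-frequent nodes:
merge s1(38) and s4(39): 77
merge s3(54) and s2(56): 110
merge s6(63) and s5(65): 128
merge 77 and 110: 187
merge 128 and 187: 315
Each symbol's bit-cost is frequency × depth; summing gives 817 bits (equivalently 77 + 110 + 128 + 187 + 315).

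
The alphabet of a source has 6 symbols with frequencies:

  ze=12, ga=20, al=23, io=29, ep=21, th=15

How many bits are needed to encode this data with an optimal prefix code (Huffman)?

Greedily combine the two least-frequent nodes:
ze(12) + th(15) → 27
ga(20) + ep(21) → 41
al(23) + 27 → 50
io(29) + 41 → 70
50 + 70 → 120
Total encoded bits = sum of merged weights = 27 + 41 + 50 + 70 + 120 = 308.

308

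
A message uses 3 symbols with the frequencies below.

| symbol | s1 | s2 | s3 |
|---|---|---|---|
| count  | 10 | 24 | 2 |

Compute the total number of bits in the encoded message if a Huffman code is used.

Build the Huffman tree bottom-up:
merge s3(2) and s1(10): 12
merge 12 and s2(24): 36
Total encoded bits = sum of merged weights = 12 + 36 = 48.

48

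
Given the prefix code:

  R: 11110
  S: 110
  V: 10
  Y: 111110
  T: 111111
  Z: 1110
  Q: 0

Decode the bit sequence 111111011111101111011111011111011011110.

Read left to right; each codeword is recognised as soon as it completes (prefix code):
  111111→T | 0→Q | 111111→T | 0→Q | 11110→R | 111110→Y | 111110→Y | 110→S | 11110→R
Decoded message: TQTQRYYSR

TQTQRYYSR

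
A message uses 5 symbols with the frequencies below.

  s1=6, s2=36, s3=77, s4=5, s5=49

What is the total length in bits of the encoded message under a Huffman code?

327

Greedily combine the two least-frequent nodes:
s4(5) + s1(6) → 11
11 + s2(36) → 47
47 + s5(49) → 96
s3(77) + 96 → 173
Each symbol's bit-cost is frequency × depth; summing gives 327 bits (equivalently 11 + 47 + 96 + 173).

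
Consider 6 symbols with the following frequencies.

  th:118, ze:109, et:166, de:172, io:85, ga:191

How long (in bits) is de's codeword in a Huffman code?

Huffman merges, smallest pair first:
merge io(85) and ze(109): 194
merge th(118) and et(166): 284
merge de(172) and ga(191): 363
merge 194 and 284: 478
merge 363 and 478: 841
The subtree containing de is merged 2 times, so code length = 2.

2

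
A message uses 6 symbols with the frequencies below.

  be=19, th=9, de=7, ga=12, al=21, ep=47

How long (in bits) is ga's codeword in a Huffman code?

Repeatedly merge the two smallest:
de(7) + th(9) → 16
ga(12) + 16 → 28
be(19) + al(21) → 40
28 + 40 → 68
ep(47) + 68 → 115
The subtree containing ga is merged 3 times, so code length = 3.

3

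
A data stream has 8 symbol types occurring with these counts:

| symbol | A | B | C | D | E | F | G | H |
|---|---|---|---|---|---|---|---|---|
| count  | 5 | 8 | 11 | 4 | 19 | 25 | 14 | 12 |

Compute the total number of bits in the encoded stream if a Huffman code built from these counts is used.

Greedily combine the two least-frequent nodes:
merge D(4) and A(5): 9
merge B(8) and 9: 17
merge C(11) and H(12): 23
merge G(14) and 17: 31
merge E(19) and 23: 42
merge F(25) and 31: 56
merge 42 and 56: 98
Each symbol's bit-cost is frequency × depth; summing gives 276 bits (equivalently 9 + 17 + 23 + 31 + 42 + 56 + 98).

276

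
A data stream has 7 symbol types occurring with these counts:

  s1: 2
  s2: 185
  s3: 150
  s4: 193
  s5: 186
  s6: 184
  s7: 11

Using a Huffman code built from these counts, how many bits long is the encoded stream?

Merge the two smallest weights repeatedly:
combine s1(2), s7(11) → 13
combine 13, s3(150) → 163
combine 163, s6(184) → 347
combine s2(185), s5(186) → 371
combine s4(193), 347 → 540
combine 371, 540 → 911
Total encoded bits = sum of merged weights = 13 + 163 + 347 + 371 + 540 + 911 = 2345.

2345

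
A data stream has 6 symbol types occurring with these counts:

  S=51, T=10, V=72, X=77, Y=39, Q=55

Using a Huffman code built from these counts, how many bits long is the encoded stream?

Greedily combine the two least-frequent nodes:
combine T(10), Y(39) → 49
combine 49, S(51) → 100
combine Q(55), V(72) → 127
combine X(77), 100 → 177
combine 127, 177 → 304
Total encoded bits = sum of merged weights = 49 + 100 + 127 + 177 + 304 = 757.

757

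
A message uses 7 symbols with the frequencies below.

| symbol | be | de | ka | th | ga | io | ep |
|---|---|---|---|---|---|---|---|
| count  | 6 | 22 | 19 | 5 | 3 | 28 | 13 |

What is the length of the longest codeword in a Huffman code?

Merge the two lowest-weight nodes at each step:
ga(3) + th(5) → 8
be(6) + 8 → 14
ep(13) + 14 → 27
ka(19) + de(22) → 41
27 + io(28) → 55
41 + 55 → 96
Maximum depth reached is 5.

5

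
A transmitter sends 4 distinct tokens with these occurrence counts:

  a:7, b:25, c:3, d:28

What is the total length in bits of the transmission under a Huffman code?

Greedily combine the two least-frequent nodes:
combine c(3), a(7) → 10
combine 10, b(25) → 35
combine d(28), 35 → 63
Each symbol's bit-cost is frequency × depth; summing gives 108 bits (equivalently 10 + 35 + 63).

108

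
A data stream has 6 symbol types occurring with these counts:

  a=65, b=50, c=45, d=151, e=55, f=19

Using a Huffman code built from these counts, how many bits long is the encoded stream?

Build the Huffman tree bottom-up:
combine f(19), c(45) → 64
combine b(50), e(55) → 105
combine 64, a(65) → 129
combine 105, 129 → 234
combine d(151), 234 → 385
The encoded length is the sum of every internal node's weight: 64 + 105 + 129 + 234 + 385 = 917 bits.

917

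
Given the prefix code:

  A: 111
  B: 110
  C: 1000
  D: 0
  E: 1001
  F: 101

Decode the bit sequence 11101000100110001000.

ADCECC

Read left to right; each codeword is recognised as soon as it completes (prefix code):
  111→A | 0→D | 1000→C | 1001→E | 1000→C | 1000→C
Decoded message: ADCECC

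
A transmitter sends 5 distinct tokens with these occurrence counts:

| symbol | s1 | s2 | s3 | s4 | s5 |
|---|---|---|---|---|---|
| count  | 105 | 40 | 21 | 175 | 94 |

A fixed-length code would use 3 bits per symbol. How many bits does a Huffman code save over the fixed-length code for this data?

394

Fixed-length: 3 bits × 435 symbols = 1305 bits.
Huffman merges:
merge s3(21) and s2(40): 61
merge 61 and s5(94): 155
merge s1(105) and 155: 260
merge s4(175) and 260: 435
Huffman total = 61 + 155 + 260 + 435 = 911 bits.
Saving = 1305 − 911 = 394 bits.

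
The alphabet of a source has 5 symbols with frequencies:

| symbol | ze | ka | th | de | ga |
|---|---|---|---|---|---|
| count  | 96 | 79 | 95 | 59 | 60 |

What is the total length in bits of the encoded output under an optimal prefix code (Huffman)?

Merge the two smallest weights repeatedly:
de(59) + ga(60) → 119
ka(79) + th(95) → 174
ze(96) + 119 → 215
174 + 215 → 389
The encoded length is the sum of every internal node's weight: 119 + 174 + 215 + 389 = 897 bits.

897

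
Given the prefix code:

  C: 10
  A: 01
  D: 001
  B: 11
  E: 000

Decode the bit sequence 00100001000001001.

DEAEDD

Read left to right; each codeword is recognised as soon as it completes (prefix code):
  001→D | 000→E | 01→A | 000→E | 001→D | 001→D
Decoded message: DEAEDD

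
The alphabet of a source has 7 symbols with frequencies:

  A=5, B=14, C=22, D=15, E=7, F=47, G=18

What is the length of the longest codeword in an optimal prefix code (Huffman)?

Merge the two lowest-weight nodes at each step:
combine A(5), E(7) → 12
combine 12, B(14) → 26
combine D(15), G(18) → 33
combine C(22), 26 → 48
combine 33, F(47) → 80
combine 48, 80 → 128
The first pair merged (A, E) ends up deepest, at depth 4.

4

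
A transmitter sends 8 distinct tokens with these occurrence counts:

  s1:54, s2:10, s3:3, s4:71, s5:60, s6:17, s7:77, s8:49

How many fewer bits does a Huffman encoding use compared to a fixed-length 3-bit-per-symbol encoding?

Fixed-length: 3 bits × 341 symbols = 1023 bits.
Huffman merges:
merge s3(3) and s2(10): 13
merge 13 and s6(17): 30
merge 30 and s8(49): 79
merge s1(54) and s5(60): 114
merge s4(71) and s7(77): 148
merge 79 and 114: 193
merge 148 and 193: 341
Huffman total = 13 + 30 + 79 + 114 + 148 + 193 + 341 = 918 bits.
Saving = 1023 − 918 = 105 bits.

105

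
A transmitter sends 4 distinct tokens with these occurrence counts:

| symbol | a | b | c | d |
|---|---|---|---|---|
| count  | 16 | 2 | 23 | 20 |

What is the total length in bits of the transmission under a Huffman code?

Build the Huffman tree bottom-up:
combine b(2), a(16) → 18
combine 18, d(20) → 38
combine c(23), 38 → 61
The encoded length is the sum of every internal node's weight: 18 + 38 + 61 = 117 bits.

117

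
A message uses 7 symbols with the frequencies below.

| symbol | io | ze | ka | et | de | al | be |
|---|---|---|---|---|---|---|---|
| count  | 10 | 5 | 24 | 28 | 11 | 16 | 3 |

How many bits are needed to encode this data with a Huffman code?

Merge the two smallest weights repeatedly:
merge be(3) and ze(5): 8
merge 8 and io(10): 18
merge de(11) and al(16): 27
merge 18 and ka(24): 42
merge 27 and et(28): 55
merge 42 and 55: 97
The encoded length is the sum of every internal node's weight: 8 + 18 + 27 + 42 + 55 + 97 = 247 bits.

247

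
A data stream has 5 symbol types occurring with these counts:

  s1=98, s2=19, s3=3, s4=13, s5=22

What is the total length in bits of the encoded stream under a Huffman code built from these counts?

263

Greedily combine the two least-frequent nodes:
merge s3(3) and s4(13): 16
merge 16 and s2(19): 35
merge s5(22) and 35: 57
merge 57 and s1(98): 155
Each symbol's bit-cost is frequency × depth; summing gives 263 bits (equivalently 16 + 35 + 57 + 155).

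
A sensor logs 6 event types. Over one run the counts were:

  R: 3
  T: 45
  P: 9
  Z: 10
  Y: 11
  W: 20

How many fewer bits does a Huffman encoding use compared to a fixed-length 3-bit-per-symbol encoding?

Fixed-length: 3 bits × 98 symbols = 294 bits.
Huffman merges:
combine R(3), P(9) → 12
combine Z(10), Y(11) → 21
combine 12, W(20) → 32
combine 21, 32 → 53
combine T(45), 53 → 98
Huffman total = 12 + 21 + 32 + 53 + 98 = 216 bits.
Saving = 294 − 216 = 78 bits.

78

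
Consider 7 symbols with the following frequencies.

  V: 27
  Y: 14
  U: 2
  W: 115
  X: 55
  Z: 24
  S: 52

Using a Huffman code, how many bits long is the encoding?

Greedily combine the two least-frequent nodes:
U(2) + Y(14) → 16
16 + Z(24) → 40
V(27) + 40 → 67
S(52) + X(55) → 107
67 + 107 → 174
W(115) + 174 → 289
Each symbol's bit-cost is frequency × depth; summing gives 693 bits (equivalently 16 + 40 + 67 + 107 + 174 + 289).

693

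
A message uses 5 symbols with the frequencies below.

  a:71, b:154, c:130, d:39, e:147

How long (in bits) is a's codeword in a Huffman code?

3

Huffman merges, smallest pair first:
d(39) + a(71) → 110
110 + c(130) → 240
e(147) + b(154) → 301
240 + 301 → 541
a's leaf is at depth 3, giving a 3-bit codeword.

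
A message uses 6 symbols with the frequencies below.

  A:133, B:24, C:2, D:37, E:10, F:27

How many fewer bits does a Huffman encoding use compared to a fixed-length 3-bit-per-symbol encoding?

Fixed-length: 3 bits × 233 symbols = 699 bits.
Huffman merges:
C(2) + E(10) → 12
12 + B(24) → 36
F(27) + 36 → 63
D(37) + 63 → 100
100 + A(133) → 233
Huffman total = 12 + 36 + 63 + 100 + 233 = 444 bits.
Saving = 699 − 444 = 255 bits.

255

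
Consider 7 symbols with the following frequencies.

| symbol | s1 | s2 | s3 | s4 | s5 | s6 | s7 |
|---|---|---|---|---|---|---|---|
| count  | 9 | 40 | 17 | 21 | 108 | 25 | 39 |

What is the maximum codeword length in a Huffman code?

4

Merge the two lowest-weight nodes at each step:
merge s1(9) and s3(17): 26
merge s4(21) and s6(25): 46
merge 26 and s7(39): 65
merge s2(40) and 46: 86
merge 65 and 86: 151
merge s5(108) and 151: 259
The first pair merged (s1, s3) ends up deepest, at depth 4.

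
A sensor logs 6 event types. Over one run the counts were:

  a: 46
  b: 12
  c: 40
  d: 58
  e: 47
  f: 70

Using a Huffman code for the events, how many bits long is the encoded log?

Merge the two smallest weights repeatedly:
combine b(12), c(40) → 52
combine a(46), e(47) → 93
combine 52, d(58) → 110
combine f(70), 93 → 163
combine 110, 163 → 273
Total encoded bits = sum of merged weights = 52 + 93 + 110 + 163 + 273 = 691.

691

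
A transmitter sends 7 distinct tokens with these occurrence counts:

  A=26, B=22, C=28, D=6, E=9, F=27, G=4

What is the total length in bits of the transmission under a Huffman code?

314

Build the Huffman tree bottom-up:
combine G(4), D(6) → 10
combine E(9), 10 → 19
combine 19, B(22) → 41
combine A(26), F(27) → 53
combine C(28), 41 → 69
combine 53, 69 → 122
The encoded length is the sum of every internal node's weight: 10 + 19 + 41 + 53 + 69 + 122 = 314 bits.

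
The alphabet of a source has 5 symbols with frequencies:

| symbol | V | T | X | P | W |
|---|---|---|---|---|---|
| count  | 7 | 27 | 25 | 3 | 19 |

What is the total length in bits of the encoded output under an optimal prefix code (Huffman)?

Greedily combine the two least-frequent nodes:
merge P(3) and V(7): 10
merge 10 and W(19): 29
merge X(25) and T(27): 52
merge 29 and 52: 81
The encoded length is the sum of every internal node's weight: 10 + 29 + 52 + 81 = 172 bits.

172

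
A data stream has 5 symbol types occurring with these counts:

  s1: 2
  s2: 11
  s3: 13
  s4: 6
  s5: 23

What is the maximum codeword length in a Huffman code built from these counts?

4

Merge the two lowest-weight nodes at each step:
s1(2) + s4(6) → 8
8 + s2(11) → 19
s3(13) + 19 → 32
s5(23) + 32 → 55
Maximum depth reached is 4.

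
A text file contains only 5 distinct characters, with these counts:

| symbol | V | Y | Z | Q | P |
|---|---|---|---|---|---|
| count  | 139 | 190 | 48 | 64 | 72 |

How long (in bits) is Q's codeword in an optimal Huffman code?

Build the tree from the bottom:
merge Z(48) and Q(64): 112
merge P(72) and 112: 184
merge V(139) and 184: 323
merge Y(190) and 323: 513
The subtree containing Q is merged 4 times, so code length = 4.

4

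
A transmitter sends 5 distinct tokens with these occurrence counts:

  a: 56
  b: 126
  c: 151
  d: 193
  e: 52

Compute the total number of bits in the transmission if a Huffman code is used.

Build the Huffman tree bottom-up:
combine e(52), a(56) → 108
combine 108, b(126) → 234
combine c(151), d(193) → 344
combine 234, 344 → 578
The encoded length is the sum of every internal node's weight: 108 + 234 + 344 + 578 = 1264 bits.

1264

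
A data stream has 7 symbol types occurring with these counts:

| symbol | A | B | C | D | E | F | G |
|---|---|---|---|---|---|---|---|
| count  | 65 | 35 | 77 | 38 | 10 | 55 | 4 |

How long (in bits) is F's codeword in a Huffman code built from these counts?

Repeatedly merge the two smallest:
G(4) + E(10) → 14
14 + B(35) → 49
D(38) + 49 → 87
F(55) + A(65) → 120
C(77) + 87 → 164
120 + 164 → 284
The subtree containing F is merged 2 times, so code length = 2.

2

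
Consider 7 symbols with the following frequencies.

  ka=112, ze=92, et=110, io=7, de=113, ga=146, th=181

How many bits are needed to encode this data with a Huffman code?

Greedily combine the two least-frequent nodes:
merge io(7) and ze(92): 99
merge 99 and et(110): 209
merge ka(112) and de(113): 225
merge ga(146) and th(181): 327
merge 209 and 225: 434
merge 327 and 434: 761
Total encoded bits = sum of merged weights = 99 + 209 + 225 + 327 + 434 + 761 = 2055.

2055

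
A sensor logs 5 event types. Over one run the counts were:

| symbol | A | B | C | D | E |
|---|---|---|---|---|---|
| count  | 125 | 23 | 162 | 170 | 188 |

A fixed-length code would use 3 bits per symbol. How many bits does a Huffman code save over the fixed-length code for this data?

520

Fixed-length: 3 bits × 668 symbols = 2004 bits.
Huffman merges:
combine B(23), A(125) → 148
combine 148, C(162) → 310
combine D(170), E(188) → 358
combine 310, 358 → 668
Huffman total = 148 + 310 + 358 + 668 = 1484 bits.
Saving = 2004 − 1484 = 520 bits.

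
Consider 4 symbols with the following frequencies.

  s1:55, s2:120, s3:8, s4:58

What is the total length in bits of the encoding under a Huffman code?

425

Greedily combine the two least-frequent nodes:
merge s3(8) and s1(55): 63
merge s4(58) and 63: 121
merge s2(120) and 121: 241
Each symbol's bit-cost is frequency × depth; summing gives 425 bits (equivalently 63 + 121 + 241).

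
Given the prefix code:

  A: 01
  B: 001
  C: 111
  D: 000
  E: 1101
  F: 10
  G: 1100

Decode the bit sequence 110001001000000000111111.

Read left to right; each codeword is recognised as soon as it completes (prefix code):
  1100→G | 01→A | 001→B | 000→D | 000→D | 000→D | 111→C | 111→C
Decoded message: GABDDDCC

GABDDDCC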